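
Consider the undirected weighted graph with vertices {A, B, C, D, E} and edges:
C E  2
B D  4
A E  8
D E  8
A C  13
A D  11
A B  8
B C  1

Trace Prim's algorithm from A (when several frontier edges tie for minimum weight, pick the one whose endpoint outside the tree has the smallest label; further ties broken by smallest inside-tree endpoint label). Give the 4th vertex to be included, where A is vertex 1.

E

Grow the tree from A using Prim:
Step 1: frontier [A B 8, A E 8, A D 11, A C 13] → take A B (8); add B.
Step 2: frontier [A E 8, A D 11, A C 13, B C 1, B D 4] → take B C (1); add C.
Step 3: frontier [A E 8, A D 11, B D 4, C E 2] → take C E (2); add E.
Step 4: frontier [A D 11, B D 4, D E 8] → take B D (4); add D.
Vertex order: A, B, C, E, D. The 4th vertex is E.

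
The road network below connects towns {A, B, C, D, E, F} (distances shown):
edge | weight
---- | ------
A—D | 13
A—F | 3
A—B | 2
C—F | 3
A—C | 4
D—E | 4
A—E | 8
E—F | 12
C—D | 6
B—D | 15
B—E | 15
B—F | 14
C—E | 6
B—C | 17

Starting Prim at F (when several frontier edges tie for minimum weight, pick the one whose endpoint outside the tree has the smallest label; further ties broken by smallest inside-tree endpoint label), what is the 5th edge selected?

D-E

Prim, starting at F.
Step 1: frontier [A—F 3, C—F 3, E—F 12, B—F 14] → take A—F (3); add A.
Step 2: frontier [A—B 2, A—C 4, A—E 8, A—D 13, C—F 3, E—F 12, B—F 14] → take A—B (2); add B.
Step 3: frontier [A—C 4, A—E 8, A—D 13, B—D 15, B—E 15, B—C 17, C—F 3, E—F 12] → take C—F (3); add C.
Step 4: frontier [A—E 8, A—D 13, B—D 15, B—E 15, C—D 6, C—E 6, E—F 12] → take C—D (6); add D.
Step 5: frontier [A—E 8, B—E 15, C—E 6, D—E 4, E—F 12] → take D—E (4); add E.
The 5th edge added is D—E.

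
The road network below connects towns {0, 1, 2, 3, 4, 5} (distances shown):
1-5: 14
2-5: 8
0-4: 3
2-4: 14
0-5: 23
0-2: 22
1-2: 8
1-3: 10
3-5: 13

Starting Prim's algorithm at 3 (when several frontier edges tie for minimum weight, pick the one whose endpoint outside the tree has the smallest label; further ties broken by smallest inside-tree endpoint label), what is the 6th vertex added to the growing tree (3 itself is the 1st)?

Prim, starting at 3.
Step 1: frontier [1-3 10, 3-5 13] → take 1-3 (10); add 1.
Step 2: frontier [1-2 8, 1-5 14, 3-5 13] → take 1-2 (8); add 2.
Step 3: frontier [1-5 14, 2-5 8, 2-4 14, 0-2 22, 3-5 13] → take 2-5 (8); add 5.
Step 4: frontier [2-4 14, 0-2 22, 0-5 23] → take 2-4 (14); add 4.
Step 5: frontier [0-2 22, 0-4 3, 0-5 23] → take 0-4 (3); add 0.
Vertex order: 3, 1, 2, 5, 4, 0. The 6th vertex is 0.

0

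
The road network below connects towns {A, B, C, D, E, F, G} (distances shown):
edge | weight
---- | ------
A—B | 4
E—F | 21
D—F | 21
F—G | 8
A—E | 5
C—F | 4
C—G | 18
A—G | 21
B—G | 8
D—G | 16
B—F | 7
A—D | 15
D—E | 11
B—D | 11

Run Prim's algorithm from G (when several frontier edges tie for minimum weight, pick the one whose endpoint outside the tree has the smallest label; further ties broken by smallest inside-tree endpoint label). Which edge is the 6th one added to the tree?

B-D

Grow the tree from G using Prim:
Step 1: frontier [B—G 8, F—G 8, D—G 16, C—G 18, A—G 21] → take B—G (8); add B.
Step 2: frontier [A—B 4, B—F 7, B—D 11, F—G 8, D—G 16, C—G 18, A—G 21] → take A—B (4); add A.
Step 3: frontier [A—E 5, A—D 15, B—F 7, B—D 11, F—G 8, D—G 16, C—G 18] → take A—E (5); add E.
Step 4: frontier [A—D 15, B—F 7, B—D 11, D—E 11, E—F 21, F—G 8, D—G 16, C—G 18] → take B—F (7); add F.
Step 5: frontier [A—D 15, B—D 11, D—E 11, C—F 4, D—F 21, D—G 16, C—G 18] → take C—F (4); add C.
Step 6: frontier [A—D 15, B—D 11, D—E 11, D—F 21, D—G 16] → take B—D (11); add D.
The 6th edge added is B—D.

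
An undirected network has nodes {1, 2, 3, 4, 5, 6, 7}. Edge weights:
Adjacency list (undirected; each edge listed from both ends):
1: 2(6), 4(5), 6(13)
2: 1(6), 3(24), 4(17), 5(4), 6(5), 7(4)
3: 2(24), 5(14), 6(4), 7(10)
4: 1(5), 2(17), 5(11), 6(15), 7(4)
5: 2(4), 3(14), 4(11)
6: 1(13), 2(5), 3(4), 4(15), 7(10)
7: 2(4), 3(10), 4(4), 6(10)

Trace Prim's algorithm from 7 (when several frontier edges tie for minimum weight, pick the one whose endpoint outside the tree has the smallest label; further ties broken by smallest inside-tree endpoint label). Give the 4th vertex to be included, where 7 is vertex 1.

5

Prim's algorithm from 7:
Step 1: cheapest edge leaving the tree is 2 7 (4); add 2.
Step 2: cheapest edge leaving the tree is 4 7 (4); add 4.
Step 3: cheapest edge leaving the tree is 2 5 (4); add 5.
Step 4: cheapest edge leaving the tree is 1 4 (5); add 1.
Step 5: cheapest edge leaving the tree is 2 6 (5); add 6.
Step 6: cheapest edge leaving the tree is 3 6 (4); add 3.
Vertex order: 7, 2, 4, 5, 1, 6, 3. The 4th vertex is 5.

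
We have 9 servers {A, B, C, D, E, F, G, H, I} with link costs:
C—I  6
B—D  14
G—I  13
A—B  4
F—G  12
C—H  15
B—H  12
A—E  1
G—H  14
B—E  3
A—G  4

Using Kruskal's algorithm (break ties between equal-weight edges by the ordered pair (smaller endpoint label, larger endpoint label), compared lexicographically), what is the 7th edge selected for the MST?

G-I

Kruskal's algorithm — process edges by increasing weight (ties by edge label):
A—E (1): add — endpoints in different components.
B—E (3): add — endpoints in different components.
A—B (4): skip — A and B already connected.
A—G (4): add — endpoints in different components.
C—I (6): add — endpoints in different components.
B—H (12): add — endpoints in different components.
F—G (12): add — endpoints in different components.
G—I (13): add — endpoints in different components.
B—D (14): add — endpoints in different components.
The 7th edge added is G—I.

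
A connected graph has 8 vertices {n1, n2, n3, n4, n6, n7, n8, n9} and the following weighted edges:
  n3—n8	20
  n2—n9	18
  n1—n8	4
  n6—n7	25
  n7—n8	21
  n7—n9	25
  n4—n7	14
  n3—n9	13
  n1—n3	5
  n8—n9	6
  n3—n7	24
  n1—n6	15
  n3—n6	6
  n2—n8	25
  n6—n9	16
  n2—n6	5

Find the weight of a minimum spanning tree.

Grow the tree from n3 using Prim:
Step 1: cheapest edge leaving the tree is n1—n3 (5); add n1.
Step 2: cheapest edge leaving the tree is n1—n8 (4); add n8.
Step 3: cheapest edge leaving the tree is n3—n6 (6); add n6.
Step 4: cheapest edge leaving the tree is n2—n6 (5); add n2.
Step 5: cheapest edge leaving the tree is n8—n9 (6); add n9.
Step 6: cheapest edge leaving the tree is n7—n8 (21); add n7.
Step 7: cheapest edge leaving the tree is n4—n7 (14); add n4.
MST edges: n1—n3, n1—n8, n3—n6, n2—n6, n8—n9, n7—n8, n4—n7; total weight 5+4+6+5+6+21+14 = 61.

61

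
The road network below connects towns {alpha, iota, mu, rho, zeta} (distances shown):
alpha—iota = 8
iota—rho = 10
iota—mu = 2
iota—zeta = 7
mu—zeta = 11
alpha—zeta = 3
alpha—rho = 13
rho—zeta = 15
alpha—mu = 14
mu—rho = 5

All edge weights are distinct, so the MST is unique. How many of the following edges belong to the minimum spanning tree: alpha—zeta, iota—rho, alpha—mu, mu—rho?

Kruskal's algorithm — process edges by increasing weight (ties by edge label):
iota—mu (2): add — endpoints in different components.
alpha—zeta (3): add — endpoints in different components.
mu—rho (5): add — endpoints in different components.
iota—zeta (7): add — endpoints in different components.
MST edge set: {iota—mu, alpha—zeta, mu—rho, iota—zeta}.
Of the listed edges, {alpha—zeta, mu—rho} are in the MST → 2.

2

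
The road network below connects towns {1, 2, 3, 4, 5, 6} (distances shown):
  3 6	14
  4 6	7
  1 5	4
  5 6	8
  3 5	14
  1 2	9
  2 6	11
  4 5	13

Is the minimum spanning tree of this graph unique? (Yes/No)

No

Kruskal: consider edges lightest-first.
1 5 (4): add. Components now {1,5} {2} {3} {4} {6}
4 6 (7): add. Components now {1,5} {2} {3} {4,6}
5 6 (8): add. Components now {1,4,5,6} {2} {3}
1 2 (9): add. Components now {1,2,4,5,6} {3}
2 6 (11): skip — 2 and 6 already connected.
4 5 (13): skip — 4 and 5 already connected.
3 5 (14): add. Components now {1,2,3,4,5,6}
Non-tree edge 3 6 has weight 14, equal to the heaviest edge on its tree cycle — swapping gives another MST of the same weight. Not unique.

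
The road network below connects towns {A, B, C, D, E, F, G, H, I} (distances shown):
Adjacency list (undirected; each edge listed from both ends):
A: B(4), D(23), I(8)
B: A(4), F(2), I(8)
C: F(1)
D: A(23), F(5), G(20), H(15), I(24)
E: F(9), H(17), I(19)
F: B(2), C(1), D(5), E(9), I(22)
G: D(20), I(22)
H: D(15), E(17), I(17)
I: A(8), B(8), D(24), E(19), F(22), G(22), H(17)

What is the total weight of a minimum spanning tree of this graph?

64

Sort edges by weight, then run Kruskal:
C–F (1): add — endpoints in different components.
B–F (2): add — endpoints in different components.
A–B (4): add — endpoints in different components.
D–F (5): add — endpoints in different components.
A–I (8): add — endpoints in different components.
B–I (8): skip — B and I already connected.
E–F (9): add — endpoints in different components.
D–H (15): add — endpoints in different components.
E–H (17): skip — E and H already connected.
H–I (17): skip — H and I already connected.
E–I (19): skip — E and I already connected.
D–G (20): add — endpoints in different components.
MST edges: C–F, B–F, A–B, D–F, A–I, E–F, D–H, D–G; total weight 1+2+4+5+8+9+15+20 = 64.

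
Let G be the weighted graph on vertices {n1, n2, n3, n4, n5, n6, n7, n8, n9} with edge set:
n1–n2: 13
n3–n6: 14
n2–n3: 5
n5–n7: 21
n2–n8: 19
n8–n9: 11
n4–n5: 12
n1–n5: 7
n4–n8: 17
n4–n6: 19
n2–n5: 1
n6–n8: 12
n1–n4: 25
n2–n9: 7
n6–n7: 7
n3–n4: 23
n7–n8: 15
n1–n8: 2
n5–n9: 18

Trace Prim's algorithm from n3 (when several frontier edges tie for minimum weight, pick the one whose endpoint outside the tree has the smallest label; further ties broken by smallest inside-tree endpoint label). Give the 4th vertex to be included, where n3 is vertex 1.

Prim's algorithm from n3:
Step 1: cheapest edge leaving the tree is n2–n3 (5); add n2.
Step 2: cheapest edge leaving the tree is n2–n5 (1); add n5.
Step 3: cheapest edge leaving the tree is n1–n5 (7); add n1.
Step 4: cheapest edge leaving the tree is n1–n8 (2); add n8.
Step 5: cheapest edge leaving the tree is n2–n9 (7); add n9.
Step 6: cheapest edge leaving the tree is n4–n5 (12); add n4.
Step 7: cheapest edge leaving the tree is n6–n8 (12); add n6.
Step 8: cheapest edge leaving the tree is n6–n7 (7); add n7.
Vertex order: n3, n2, n5, n1, n8, n9, n4, n6, n7. The 4th vertex is n1.

n1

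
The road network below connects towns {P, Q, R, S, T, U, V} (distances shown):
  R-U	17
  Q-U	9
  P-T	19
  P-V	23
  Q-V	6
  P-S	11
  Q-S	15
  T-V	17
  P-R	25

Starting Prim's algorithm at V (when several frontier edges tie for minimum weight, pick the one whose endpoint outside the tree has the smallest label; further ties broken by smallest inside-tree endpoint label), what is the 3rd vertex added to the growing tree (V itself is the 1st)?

Grow the tree from V using Prim:
Step 1: cheapest edge leaving the tree is Q-V (6); add Q.
Step 2: cheapest edge leaving the tree is Q-U (9); add U.
Step 3: cheapest edge leaving the tree is Q-S (15); add S.
Step 4: cheapest edge leaving the tree is P-S (11); add P.
Step 5: cheapest edge leaving the tree is R-U (17); add R.
Step 6: cheapest edge leaving the tree is T-V (17); add T.
Vertex order: V, Q, U, S, P, R, T. The 3rd vertex is U.

U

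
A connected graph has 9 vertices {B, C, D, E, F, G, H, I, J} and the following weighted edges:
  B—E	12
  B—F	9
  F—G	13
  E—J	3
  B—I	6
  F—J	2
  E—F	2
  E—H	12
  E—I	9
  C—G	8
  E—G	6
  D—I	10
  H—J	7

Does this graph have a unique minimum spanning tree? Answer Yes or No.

No

Kruskal: consider edges lightest-first.
E—F (2): add — endpoints in different components.
F—J (2): add — endpoints in different components.
E—J (3): skip — E and J already connected.
B—I (6): add — endpoints in different components.
E—G (6): add — endpoints in different components.
H—J (7): add — endpoints in different components.
C—G (8): add — endpoints in different components.
B—F (9): add — endpoints in different components.
E—I (9): skip — E and I already connected.
D—I (10): add — endpoints in different components.
Non-tree edge E—I has weight 9, equal to the heaviest edge on its tree cycle — swapping gives another MST of the same weight. Not unique.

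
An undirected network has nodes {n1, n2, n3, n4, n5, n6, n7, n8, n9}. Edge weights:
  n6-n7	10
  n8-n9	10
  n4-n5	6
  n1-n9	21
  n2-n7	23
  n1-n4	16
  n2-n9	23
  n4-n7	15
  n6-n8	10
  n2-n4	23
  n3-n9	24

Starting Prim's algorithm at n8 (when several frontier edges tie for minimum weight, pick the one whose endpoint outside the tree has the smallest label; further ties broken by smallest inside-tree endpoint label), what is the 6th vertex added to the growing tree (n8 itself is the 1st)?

n5

Grow the tree from n8 using Prim:
Step 1: frontier [n6-n8 10, n8-n9 10] → take n6-n8 (10); add n6.
Step 2: frontier [n6-n7 10, n8-n9 10] → take n6-n7 (10); add n7.
Step 3: frontier [n4-n7 15, n2-n7 23, n8-n9 10] → take n8-n9 (10); add n9.
Step 4: frontier [n4-n7 15, n2-n7 23, n1-n9 21, n2-n9 23, n3-n9 24] → take n4-n7 (15); add n4.
Step 5: frontier [n4-n5 6, n1-n4 16, n2-n4 23, n2-n7 23, n1-n9 21, n2-n9 23, n3-n9 24] → take n4-n5 (6); add n5.
Step 6: frontier [n1-n4 16, n2-n4 23, n2-n7 23, n1-n9 21, n2-n9 23, n3-n9 24] → take n1-n4 (16); add n1.
Step 7: frontier [n2-n4 23, n2-n7 23, n2-n9 23, n3-n9 24] → take n2-n4 (23); add n2.
Step 8: frontier [n3-n9 24] → take n3-n9 (24); add n3.
Vertex order: n8, n6, n7, n9, n4, n5, n1, n2, n3. The 6th vertex is n5.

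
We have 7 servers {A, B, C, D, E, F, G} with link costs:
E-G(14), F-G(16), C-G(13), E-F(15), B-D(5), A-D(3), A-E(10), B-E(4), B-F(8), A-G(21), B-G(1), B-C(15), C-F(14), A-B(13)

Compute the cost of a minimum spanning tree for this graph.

Prim, starting at A.
Step 1: frontier [A-D 3, A-E 10, A-B 13, A-G 21] → take A-D (3); add D.
Step 2: frontier [A-E 10, A-B 13, A-G 21, B-D 5] → take B-D (5); add B.
Step 3: frontier [A-E 10, A-G 21, B-G 1, B-E 4, B-F 8, B-C 15] → take B-G (1); add G.
Step 4: frontier [A-E 10, B-E 4, B-F 8, B-C 15, C-G 13, E-G 14, F-G 16] → take B-E (4); add E.
Step 5: frontier [B-F 8, B-C 15, E-F 15, C-G 13, F-G 16] → take B-F (8); add F.
Step 6: frontier [B-C 15, C-F 14, C-G 13] → take C-G (13); add C.
MST edges: A-D, B-D, B-G, B-E, B-F, C-G; total weight 3+5+1+4+8+13 = 34.

34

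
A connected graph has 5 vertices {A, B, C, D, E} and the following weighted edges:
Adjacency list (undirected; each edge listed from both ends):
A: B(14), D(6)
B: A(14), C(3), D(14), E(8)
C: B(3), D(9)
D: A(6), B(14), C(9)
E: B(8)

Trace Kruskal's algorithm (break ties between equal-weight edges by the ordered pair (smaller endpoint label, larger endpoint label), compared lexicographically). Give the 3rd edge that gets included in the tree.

B-E

Kruskal's algorithm — process edges by increasing weight (ties by edge label):
B—C (3): add — endpoints in different components.
A—D (6): add — endpoints in different components.
B—E (8): add — endpoints in different components.
C—D (9): add — endpoints in different components.
The 3rd edge added is B—E.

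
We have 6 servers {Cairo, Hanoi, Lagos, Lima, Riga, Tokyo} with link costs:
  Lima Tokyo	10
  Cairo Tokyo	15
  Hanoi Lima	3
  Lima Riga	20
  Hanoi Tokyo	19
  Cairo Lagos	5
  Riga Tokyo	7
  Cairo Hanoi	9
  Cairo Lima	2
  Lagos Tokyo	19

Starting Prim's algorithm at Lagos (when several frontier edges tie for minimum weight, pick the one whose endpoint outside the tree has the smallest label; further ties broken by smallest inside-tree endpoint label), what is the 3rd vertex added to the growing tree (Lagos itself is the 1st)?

Lima

Prim, starting at Lagos.
Step 1: cheapest edge leaving the tree is Cairo Lagos (5); add Cairo.
Step 2: cheapest edge leaving the tree is Cairo Lima (2); add Lima.
Step 3: cheapest edge leaving the tree is Hanoi Lima (3); add Hanoi.
Step 4: cheapest edge leaving the tree is Lima Tokyo (10); add Tokyo.
Step 5: cheapest edge leaving the tree is Riga Tokyo (7); add Riga.
Vertex order: Lagos, Cairo, Lima, Hanoi, Tokyo, Riga. The 3rd vertex is Lima.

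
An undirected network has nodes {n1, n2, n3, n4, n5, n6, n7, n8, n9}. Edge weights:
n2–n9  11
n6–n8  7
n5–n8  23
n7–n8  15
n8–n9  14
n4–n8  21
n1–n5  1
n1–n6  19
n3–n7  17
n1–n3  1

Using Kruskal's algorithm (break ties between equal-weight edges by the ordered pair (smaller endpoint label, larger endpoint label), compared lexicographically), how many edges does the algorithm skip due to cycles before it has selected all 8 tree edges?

1

Kruskal: consider edges lightest-first.
n1–n3 (1): add — endpoints in different components.
n1–n5 (1): add — endpoints in different components.
n6–n8 (7): add — endpoints in different components.
n2–n9 (11): add — endpoints in different components.
n8–n9 (14): add — endpoints in different components.
n7–n8 (15): add — endpoints in different components.
n3–n7 (17): add — endpoints in different components.
n1–n6 (19): skip — n1 and n6 already connected.
n4–n8 (21): add — endpoints in different components.
Edges rejected before the tree was complete: 1.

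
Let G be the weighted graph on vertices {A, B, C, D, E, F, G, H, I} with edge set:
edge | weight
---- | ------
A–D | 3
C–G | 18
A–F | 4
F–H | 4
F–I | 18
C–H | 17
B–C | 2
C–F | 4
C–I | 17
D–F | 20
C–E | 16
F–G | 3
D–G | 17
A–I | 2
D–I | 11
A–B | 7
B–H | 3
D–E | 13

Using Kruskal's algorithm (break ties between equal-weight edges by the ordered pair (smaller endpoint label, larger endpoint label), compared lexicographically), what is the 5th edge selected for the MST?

Kruskal: consider edges lightest-first.
A–I (2): add — endpoints in different components.
B–C (2): add — endpoints in different components.
A–D (3): add — endpoints in different components.
B–H (3): add — endpoints in different components.
F–G (3): add — endpoints in different components.
A–F (4): add — endpoints in different components.
C–F (4): add — endpoints in different components.
F–H (4): skip — F and H already connected.
A–B (7): skip — A and B already connected.
D–I (11): skip — D and I already connected.
D–E (13): add — endpoints in different components.
The 5th edge added is F–G.

F-G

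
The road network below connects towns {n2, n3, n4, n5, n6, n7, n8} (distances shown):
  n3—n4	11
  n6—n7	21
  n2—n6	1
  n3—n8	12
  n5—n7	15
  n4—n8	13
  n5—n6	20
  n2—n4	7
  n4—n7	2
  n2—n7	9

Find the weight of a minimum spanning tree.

Grow the tree from n4 using Prim:
Step 1: frontier [n4—n7 2, n2—n4 7, n3—n4 11, n4—n8 13] → take n4—n7 (2); add n7.
Step 2: frontier [n2—n4 7, n3—n4 11, n4—n8 13, n2—n7 9, n5—n7 15, n6—n7 21] → take n2—n4 (7); add n2.
Step 3: frontier [n2—n6 1, n3—n4 11, n4—n8 13, n5—n7 15, n6—n7 21] → take n2—n6 (1); add n6.
Step 4: frontier [n3—n4 11, n4—n8 13, n5—n6 20, n5—n7 15] → take n3—n4 (11); add n3.
Step 5: frontier [n3—n8 12, n4—n8 13, n5—n6 20, n5—n7 15] → take n3—n8 (12); add n8.
Step 6: frontier [n5—n6 20, n5—n7 15] → take n5—n7 (15); add n5.
MST edges: n4—n7, n2—n4, n2—n6, n3—n4, n3—n8, n5—n7; total weight 2+7+1+11+12+15 = 48.

48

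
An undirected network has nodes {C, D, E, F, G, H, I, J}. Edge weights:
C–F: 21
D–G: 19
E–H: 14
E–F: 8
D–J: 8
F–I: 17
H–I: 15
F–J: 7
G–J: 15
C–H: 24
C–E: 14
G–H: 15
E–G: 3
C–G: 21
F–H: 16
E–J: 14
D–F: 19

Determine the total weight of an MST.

69

Sort edges by weight, then run Kruskal:
E–G (3): add — endpoints in different components.
F–J (7): add — endpoints in different components.
D–J (8): add — endpoints in different components.
E–F (8): add — endpoints in different components.
C–E (14): add — endpoints in different components.
E–H (14): add — endpoints in different components.
E–J (14): skip — E and J already connected.
G–H (15): skip — G and H already connected.
G–J (15): skip — G and J already connected.
H–I (15): add — endpoints in different components.
MST edges: E–G, F–J, D–J, E–F, C–E, E–H, H–I; total weight 3+7+8+8+14+14+15 = 69.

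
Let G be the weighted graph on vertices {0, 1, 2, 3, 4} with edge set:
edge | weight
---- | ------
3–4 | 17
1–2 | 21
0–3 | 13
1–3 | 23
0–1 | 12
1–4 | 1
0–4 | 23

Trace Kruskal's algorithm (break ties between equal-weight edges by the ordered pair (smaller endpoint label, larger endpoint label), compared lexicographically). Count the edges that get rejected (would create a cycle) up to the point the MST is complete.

Kruskal's algorithm — process edges by increasing weight (ties by edge label):
1–4 (1): add. Components now {0} {1,4} {2} {3}
0–1 (12): add. Components now {0,1,4} {2} {3}
0–3 (13): add. Components now {0,1,3,4} {2}
3–4 (17): skip — 3 and 4 already connected.
1–2 (21): add. Components now {0,1,2,3,4}
Edges rejected before the tree was complete: 1.

1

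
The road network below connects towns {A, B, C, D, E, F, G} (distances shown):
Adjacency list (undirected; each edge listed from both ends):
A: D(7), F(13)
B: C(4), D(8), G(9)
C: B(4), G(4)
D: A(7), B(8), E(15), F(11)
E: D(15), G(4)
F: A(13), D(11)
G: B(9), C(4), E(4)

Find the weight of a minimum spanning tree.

38

Kruskal: consider edges lightest-first.
B C (4): add. Components now {A} {B,C} {D} {E} {F} {G}
C G (4): add. Components now {A} {B,C,G} {D} {E} {F}
E G (4): add. Components now {A} {B,C,E,G} {D} {F}
A D (7): add. Components now {A,D} {B,C,E,G} {F}
B D (8): add. Components now {A,B,C,D,E,G} {F}
B G (9): skip — B and G already connected.
D F (11): add. Components now {A,B,C,D,E,F,G}
MST edges: B C, C G, E G, A D, B D, D F; total weight 4+4+4+7+8+11 = 38.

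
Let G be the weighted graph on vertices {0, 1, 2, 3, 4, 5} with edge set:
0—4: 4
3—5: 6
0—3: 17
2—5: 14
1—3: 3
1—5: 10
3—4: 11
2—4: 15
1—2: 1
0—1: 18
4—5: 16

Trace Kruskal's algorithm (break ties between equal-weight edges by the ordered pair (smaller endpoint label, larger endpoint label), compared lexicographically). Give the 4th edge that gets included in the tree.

Kruskal's algorithm — process edges by increasing weight (ties by edge label):
1—2 (1): add. Components now {0} {1,2} {3} {4} {5}
1—3 (3): add. Components now {0} {1,2,3} {4} {5}
0—4 (4): add. Components now {0,4} {1,2,3} {5}
3—5 (6): add. Components now {0,4} {1,2,3,5}
1—5 (10): skip — 1 and 5 already connected.
3—4 (11): add. Components now {0,1,2,3,4,5}
The 4th edge added is 3—5.

3-5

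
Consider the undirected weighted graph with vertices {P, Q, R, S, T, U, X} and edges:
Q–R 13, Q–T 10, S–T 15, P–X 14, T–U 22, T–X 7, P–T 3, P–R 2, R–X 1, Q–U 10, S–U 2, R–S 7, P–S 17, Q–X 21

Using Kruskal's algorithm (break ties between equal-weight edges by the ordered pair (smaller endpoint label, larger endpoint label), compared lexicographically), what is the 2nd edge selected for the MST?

P-R

Kruskal: consider edges lightest-first.
R–X (1): add — endpoints in different components.
P–R (2): add — endpoints in different components.
S–U (2): add — endpoints in different components.
P–T (3): add — endpoints in different components.
R–S (7): add — endpoints in different components.
T–X (7): skip — T and X already connected.
Q–T (10): add — endpoints in different components.
The 2nd edge added is P–R.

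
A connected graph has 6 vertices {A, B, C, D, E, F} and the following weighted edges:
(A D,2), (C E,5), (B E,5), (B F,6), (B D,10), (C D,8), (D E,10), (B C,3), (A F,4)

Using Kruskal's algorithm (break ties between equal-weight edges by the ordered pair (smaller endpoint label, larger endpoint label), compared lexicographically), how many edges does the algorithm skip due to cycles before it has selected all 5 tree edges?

1

Kruskal: consider edges lightest-first.
A D (2): add — endpoints in different components.
B C (3): add — endpoints in different components.
A F (4): add — endpoints in different components.
B E (5): add — endpoints in different components.
C E (5): skip — C and E already connected.
B F (6): add — endpoints in different components.
Edges rejected before the tree was complete: 1.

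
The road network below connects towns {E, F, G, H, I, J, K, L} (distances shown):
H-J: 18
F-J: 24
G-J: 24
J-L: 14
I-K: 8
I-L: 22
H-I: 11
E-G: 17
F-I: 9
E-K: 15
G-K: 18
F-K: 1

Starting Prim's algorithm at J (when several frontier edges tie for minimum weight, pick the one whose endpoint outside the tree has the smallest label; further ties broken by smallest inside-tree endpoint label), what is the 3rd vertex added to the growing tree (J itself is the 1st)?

Grow the tree from J using Prim:
Step 1: frontier [J-L 14, H-J 18, F-J 24, G-J 24] → take J-L (14); add L.
Step 2: frontier [H-J 18, F-J 24, G-J 24, I-L 22] → take H-J (18); add H.
Step 3: frontier [H-I 11, F-J 24, G-J 24, I-L 22] → take H-I (11); add I.
Step 4: frontier [I-K 8, F-I 9, F-J 24, G-J 24] → take I-K (8); add K.
Step 5: frontier [F-I 9, F-J 24, G-J 24, F-K 1, E-K 15, G-K 18] → take F-K (1); add F.
Step 6: frontier [G-J 24, E-K 15, G-K 18] → take E-K (15); add E.
Step 7: frontier [E-G 17, G-J 24, G-K 18] → take E-G (17); add G.
Vertex order: J, L, H, I, K, F, E, G. The 3rd vertex is H.

H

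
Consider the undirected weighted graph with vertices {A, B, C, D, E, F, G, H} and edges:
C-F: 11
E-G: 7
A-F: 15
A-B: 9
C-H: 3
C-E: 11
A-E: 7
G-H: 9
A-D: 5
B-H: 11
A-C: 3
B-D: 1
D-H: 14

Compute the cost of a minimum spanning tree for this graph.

Grow the tree from E using Prim:
Step 1: frontier [A-E 7, E-G 7, C-E 11] → take A-E (7); add A.
Step 2: frontier [A-C 3, A-D 5, A-B 9, A-F 15, E-G 7, C-E 11] → take A-C (3); add C.
Step 3: frontier [A-D 5, A-B 9, A-F 15, C-H 3, C-F 11, E-G 7] → take C-H (3); add H.
Step 4: frontier [A-D 5, A-B 9, A-F 15, C-F 11, E-G 7, G-H 9, B-H 11, D-H 14] → take A-D (5); add D.
Step 5: frontier [A-B 9, A-F 15, C-F 11, B-D 1, E-G 7, G-H 9, B-H 11] → take B-D (1); add B.
Step 6: frontier [A-F 15, C-F 11, E-G 7, G-H 9] → take E-G (7); add G.
Step 7: frontier [A-F 15, C-F 11] → take C-F (11); add F.
MST edges: A-E, A-C, C-H, A-D, B-D, E-G, C-F; total weight 7+3+3+5+1+7+11 = 37.

37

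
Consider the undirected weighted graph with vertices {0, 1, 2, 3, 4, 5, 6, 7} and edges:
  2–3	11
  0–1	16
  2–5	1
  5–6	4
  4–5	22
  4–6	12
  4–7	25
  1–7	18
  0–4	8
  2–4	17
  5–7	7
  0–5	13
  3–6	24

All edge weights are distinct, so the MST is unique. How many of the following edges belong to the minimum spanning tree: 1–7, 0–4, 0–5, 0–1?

Kruskal's algorithm — process edges by increasing weight (ties by edge label):
2–5 (1): add — endpoints in different components.
5–6 (4): add — endpoints in different components.
5–7 (7): add — endpoints in different components.
0–4 (8): add — endpoints in different components.
2–3 (11): add — endpoints in different components.
4–6 (12): add — endpoints in different components.
0–5 (13): skip — 0 and 5 already connected.
0–1 (16): add — endpoints in different components.
MST edge set: {2–5, 5–6, 5–7, 0–4, 2–3, 4–6, 0–1}.
Of the listed edges, {0–4, 0–1} are in the MST → 2.

2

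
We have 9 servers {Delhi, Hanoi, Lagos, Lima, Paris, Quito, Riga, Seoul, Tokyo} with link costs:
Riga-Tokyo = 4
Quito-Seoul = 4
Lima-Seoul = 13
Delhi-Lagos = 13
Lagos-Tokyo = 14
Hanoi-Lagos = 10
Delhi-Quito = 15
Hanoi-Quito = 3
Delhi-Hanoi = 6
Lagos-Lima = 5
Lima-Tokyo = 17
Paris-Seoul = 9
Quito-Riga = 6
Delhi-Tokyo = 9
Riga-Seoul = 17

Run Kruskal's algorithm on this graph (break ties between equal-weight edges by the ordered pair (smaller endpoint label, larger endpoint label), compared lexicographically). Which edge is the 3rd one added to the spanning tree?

Kruskal: consider edges lightest-first.
Hanoi-Quito (3): add — endpoints in different components.
Quito-Seoul (4): add — endpoints in different components.
Riga-Tokyo (4): add — endpoints in different components.
Lagos-Lima (5): add — endpoints in different components.
Delhi-Hanoi (6): add — endpoints in different components.
Quito-Riga (6): add — endpoints in different components.
Delhi-Tokyo (9): skip — Tokyo and Delhi already connected.
Paris-Seoul (9): add — endpoints in different components.
Hanoi-Lagos (10): add — endpoints in different components.
The 3rd edge added is Riga-Tokyo.

Riga-Tokyo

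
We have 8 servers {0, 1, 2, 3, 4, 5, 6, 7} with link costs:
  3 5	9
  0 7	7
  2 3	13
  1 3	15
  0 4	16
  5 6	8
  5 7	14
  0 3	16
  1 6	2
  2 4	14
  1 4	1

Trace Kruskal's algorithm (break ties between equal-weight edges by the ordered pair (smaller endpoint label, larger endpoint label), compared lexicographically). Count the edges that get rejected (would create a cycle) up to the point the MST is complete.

1

Kruskal: consider edges lightest-first.
1 4 (1): add — endpoints in different components.
1 6 (2): add — endpoints in different components.
0 7 (7): add — endpoints in different components.
5 6 (8): add — endpoints in different components.
3 5 (9): add — endpoints in different components.
2 3 (13): add — endpoints in different components.
2 4 (14): skip — 2 and 4 already connected.
5 7 (14): add — endpoints in different components.
Edges rejected before the tree was complete: 1.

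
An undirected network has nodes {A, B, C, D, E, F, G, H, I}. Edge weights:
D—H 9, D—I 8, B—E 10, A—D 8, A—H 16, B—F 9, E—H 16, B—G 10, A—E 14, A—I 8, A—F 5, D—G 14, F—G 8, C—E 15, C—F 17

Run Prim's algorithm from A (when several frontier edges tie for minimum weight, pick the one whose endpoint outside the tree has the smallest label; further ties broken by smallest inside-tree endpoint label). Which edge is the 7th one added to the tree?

B-E

Prim, starting at A.
Step 1: cheapest edge leaving the tree is A—F (5); add F.
Step 2: cheapest edge leaving the tree is A—D (8); add D.
Step 3: cheapest edge leaving the tree is F—G (8); add G.
Step 4: cheapest edge leaving the tree is A—I (8); add I.
Step 5: cheapest edge leaving the tree is B—F (9); add B.
Step 6: cheapest edge leaving the tree is D—H (9); add H.
Step 7: cheapest edge leaving the tree is B—E (10); add E.
Step 8: cheapest edge leaving the tree is C—E (15); add C.
The 7th edge added is B—E.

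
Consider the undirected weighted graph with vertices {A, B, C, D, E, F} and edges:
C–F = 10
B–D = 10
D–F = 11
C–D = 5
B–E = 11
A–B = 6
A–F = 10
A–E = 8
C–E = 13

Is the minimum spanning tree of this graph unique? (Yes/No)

No

Kruskal: consider edges lightest-first.
C–D (5): add — endpoints in different components.
A–B (6): add — endpoints in different components.
A–E (8): add — endpoints in different components.
A–F (10): add — endpoints in different components.
B–D (10): add — endpoints in different components.
Non-tree edge C–F has weight 10, equal to the heaviest edge on its tree cycle — swapping gives another MST of the same weight. Not unique.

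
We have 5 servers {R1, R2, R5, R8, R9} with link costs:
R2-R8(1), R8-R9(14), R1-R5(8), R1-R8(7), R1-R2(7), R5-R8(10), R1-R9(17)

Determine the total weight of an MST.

30

Prim, starting at R5.
Step 1: cheapest edge leaving the tree is R1-R5 (8); add R1.
Step 2: cheapest edge leaving the tree is R1-R2 (7); add R2.
Step 3: cheapest edge leaving the tree is R2-R8 (1); add R8.
Step 4: cheapest edge leaving the tree is R8-R9 (14); add R9.
MST edges: R1-R5, R1-R2, R2-R8, R8-R9; total weight 8+7+1+14 = 30.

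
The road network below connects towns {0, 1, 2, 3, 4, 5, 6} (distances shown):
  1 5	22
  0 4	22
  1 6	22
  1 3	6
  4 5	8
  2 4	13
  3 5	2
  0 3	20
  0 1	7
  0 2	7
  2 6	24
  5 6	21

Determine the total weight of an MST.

51

Kruskal's algorithm — process edges by increasing weight (ties by edge label):
3 5 (2): add. Components now {0} {1} {2} {3,5} {4} {6}
1 3 (6): add. Components now {0} {1,3,5} {2} {4} {6}
0 1 (7): add. Components now {0,1,3,5} {2} {4} {6}
0 2 (7): add. Components now {0,1,2,3,5} {4} {6}
4 5 (8): add. Components now {0,1,2,3,4,5} {6}
2 4 (13): skip — 2 and 4 already connected.
0 3 (20): skip — 0 and 3 already connected.
5 6 (21): add. Components now {0,1,2,3,4,5,6}
MST edges: 3 5, 1 3, 0 1, 0 2, 4 5, 5 6; total weight 2+6+7+7+8+21 = 51.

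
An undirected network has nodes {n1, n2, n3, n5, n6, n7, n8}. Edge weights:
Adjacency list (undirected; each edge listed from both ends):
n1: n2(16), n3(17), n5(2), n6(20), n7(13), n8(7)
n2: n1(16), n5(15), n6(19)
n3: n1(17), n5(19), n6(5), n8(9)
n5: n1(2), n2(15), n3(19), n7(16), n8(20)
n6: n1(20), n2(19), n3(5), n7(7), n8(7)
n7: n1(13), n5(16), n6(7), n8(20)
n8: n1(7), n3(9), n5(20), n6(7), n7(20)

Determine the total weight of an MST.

Prim's algorithm from n7:
Step 1: cheapest edge leaving the tree is n6–n7 (7); add n6.
Step 2: cheapest edge leaving the tree is n3–n6 (5); add n3.
Step 3: cheapest edge leaving the tree is n6–n8 (7); add n8.
Step 4: cheapest edge leaving the tree is n1–n8 (7); add n1.
Step 5: cheapest edge leaving the tree is n1–n5 (2); add n5.
Step 6: cheapest edge leaving the tree is n2–n5 (15); add n2.
MST edges: n6–n7, n3–n6, n6–n8, n1–n8, n1–n5, n2–n5; total weight 7+5+7+7+2+15 = 43.

43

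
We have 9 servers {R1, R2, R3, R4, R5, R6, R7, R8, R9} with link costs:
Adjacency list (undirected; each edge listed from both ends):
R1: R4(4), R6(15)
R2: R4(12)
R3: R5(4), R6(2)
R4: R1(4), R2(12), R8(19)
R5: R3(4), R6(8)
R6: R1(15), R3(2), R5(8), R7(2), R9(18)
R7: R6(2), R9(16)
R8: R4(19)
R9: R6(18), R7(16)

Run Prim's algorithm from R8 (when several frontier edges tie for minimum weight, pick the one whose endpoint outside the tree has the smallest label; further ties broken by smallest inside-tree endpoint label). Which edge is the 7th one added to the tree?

R3-R5

Prim's algorithm from R8:
Step 1: frontier [R4—R8 19] → take R4—R8 (19); add R4.
Step 2: frontier [R1—R4 4, R2—R4 12] → take R1—R4 (4); add R1.
Step 3: frontier [R1—R6 15, R2—R4 12] → take R2—R4 (12); add R2.
Step 4: frontier [R1—R6 15] → take R1—R6 (15); add R6.
Step 5: frontier [R3—R6 2, R6—R7 2, R5—R6 8, R6—R9 18] → take R3—R6 (2); add R3.
Step 6: frontier [R3—R5 4, R6—R7 2, R5—R6 8, R6—R9 18] → take R6—R7 (2); add R7.
Step 7: frontier [R3—R5 4, R5—R6 8, R6—R9 18, R7—R9 16] → take R3—R5 (4); add R5.
Step 8: frontier [R6—R9 18, R7—R9 16] → take R7—R9 (16); add R9.
The 7th edge added is R3—R5.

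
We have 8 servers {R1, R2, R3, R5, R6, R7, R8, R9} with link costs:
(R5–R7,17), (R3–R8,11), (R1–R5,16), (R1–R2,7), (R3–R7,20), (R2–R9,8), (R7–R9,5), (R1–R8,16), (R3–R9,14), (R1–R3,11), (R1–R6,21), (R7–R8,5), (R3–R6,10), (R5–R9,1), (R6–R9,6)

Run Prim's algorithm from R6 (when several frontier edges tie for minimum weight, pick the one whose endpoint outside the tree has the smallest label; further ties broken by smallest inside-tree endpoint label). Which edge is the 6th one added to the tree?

R1-R2

Grow the tree from R6 using Prim:
Step 1: cheapest edge leaving the tree is R6–R9 (6); add R9.
Step 2: cheapest edge leaving the tree is R5–R9 (1); add R5.
Step 3: cheapest edge leaving the tree is R7–R9 (5); add R7.
Step 4: cheapest edge leaving the tree is R7–R8 (5); add R8.
Step 5: cheapest edge leaving the tree is R2–R9 (8); add R2.
Step 6: cheapest edge leaving the tree is R1–R2 (7); add R1.
Step 7: cheapest edge leaving the tree is R3–R6 (10); add R3.
The 6th edge added is R1–R2.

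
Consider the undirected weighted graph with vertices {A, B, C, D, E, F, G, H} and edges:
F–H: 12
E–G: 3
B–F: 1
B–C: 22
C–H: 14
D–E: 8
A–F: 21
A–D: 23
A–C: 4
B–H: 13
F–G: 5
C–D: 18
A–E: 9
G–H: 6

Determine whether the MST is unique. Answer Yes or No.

Yes

Kruskal's algorithm — process edges by increasing weight (ties by edge label):
B–F (1): add — endpoints in different components.
E–G (3): add — endpoints in different components.
A–C (4): add — endpoints in different components.
F–G (5): add — endpoints in different components.
G–H (6): add — endpoints in different components.
D–E (8): add — endpoints in different components.
A–E (9): add — endpoints in different components.
Every non-tree edge has weight strictly greater than the heaviest edge on the tree path between its endpoints, so the MST is unique.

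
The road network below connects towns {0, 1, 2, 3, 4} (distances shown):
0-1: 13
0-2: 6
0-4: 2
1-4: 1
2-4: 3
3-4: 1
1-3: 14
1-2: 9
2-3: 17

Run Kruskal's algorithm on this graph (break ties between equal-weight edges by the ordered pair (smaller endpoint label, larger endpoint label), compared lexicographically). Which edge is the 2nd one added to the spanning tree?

Kruskal's algorithm — process edges by increasing weight (ties by edge label):
1-4 (1): add. Components now {0} {1,4} {2} {3}
3-4 (1): add. Components now {0} {1,3,4} {2}
0-4 (2): add. Components now {0,1,3,4} {2}
2-4 (3): add. Components now {0,1,2,3,4}
The 2nd edge added is 3-4.

3-4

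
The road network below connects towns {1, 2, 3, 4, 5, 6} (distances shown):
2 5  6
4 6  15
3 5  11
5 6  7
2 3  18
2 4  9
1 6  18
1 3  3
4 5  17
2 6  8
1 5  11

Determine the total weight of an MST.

36

Kruskal's algorithm — process edges by increasing weight (ties by edge label):
1 3 (3): add — endpoints in different components.
2 5 (6): add — endpoints in different components.
5 6 (7): add — endpoints in different components.
2 6 (8): skip — 2 and 6 already connected.
2 4 (9): add — endpoints in different components.
1 5 (11): add — endpoints in different components.
MST edges: 1 3, 2 5, 5 6, 2 4, 1 5; total weight 3+6+7+9+11 = 36.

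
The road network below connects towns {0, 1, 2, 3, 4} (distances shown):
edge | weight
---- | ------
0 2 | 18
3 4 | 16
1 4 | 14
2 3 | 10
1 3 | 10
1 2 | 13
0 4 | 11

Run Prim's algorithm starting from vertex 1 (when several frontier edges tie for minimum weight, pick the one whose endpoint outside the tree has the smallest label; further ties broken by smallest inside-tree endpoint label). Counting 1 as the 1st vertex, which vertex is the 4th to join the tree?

4

Prim, starting at 1.
Step 1: frontier [1 3 10, 1 2 13, 1 4 14] → take 1 3 (10); add 3.
Step 2: frontier [1 2 13, 1 4 14, 2 3 10, 3 4 16] → take 2 3 (10); add 2.
Step 3: frontier [1 4 14, 0 2 18, 3 4 16] → take 1 4 (14); add 4.
Step 4: frontier [0 2 18, 0 4 11] → take 0 4 (11); add 0.
Vertex order: 1, 3, 2, 4, 0. The 4th vertex is 4.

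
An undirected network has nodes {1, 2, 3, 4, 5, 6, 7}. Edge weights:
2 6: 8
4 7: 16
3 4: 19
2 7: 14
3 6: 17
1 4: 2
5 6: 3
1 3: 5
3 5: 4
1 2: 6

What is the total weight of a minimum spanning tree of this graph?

Kruskal's algorithm — process edges by increasing weight (ties by edge label):
1 4 (2): add. Components now {1,4} {2} {3} {5} {6} {7}
5 6 (3): add. Components now {1,4} {2} {3} {5,6} {7}
3 5 (4): add. Components now {1,4} {2} {3,5,6} {7}
1 3 (5): add. Components now {1,3,4,5,6} {2} {7}
1 2 (6): add. Components now {1,2,3,4,5,6} {7}
2 6 (8): skip — 2 and 6 already connected.
2 7 (14): add. Components now {1,2,3,4,5,6,7}
MST edges: 1 4, 5 6, 3 5, 1 3, 1 2, 2 7; total weight 2+3+4+5+6+14 = 34.

34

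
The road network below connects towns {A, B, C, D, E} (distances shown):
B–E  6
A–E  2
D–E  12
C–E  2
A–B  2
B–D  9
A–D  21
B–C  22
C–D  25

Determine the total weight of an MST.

15

Kruskal's algorithm — process edges by increasing weight (ties by edge label):
A–B (2): add. Components now {A,B} {C} {D} {E}
A–E (2): add. Components now {A,B,E} {C} {D}
C–E (2): add. Components now {A,B,C,E} {D}
B–E (6): skip — B and E already connected.
B–D (9): add. Components now {A,B,C,D,E}
MST edges: A–B, A–E, C–E, B–D; total weight 2+2+2+9 = 15.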